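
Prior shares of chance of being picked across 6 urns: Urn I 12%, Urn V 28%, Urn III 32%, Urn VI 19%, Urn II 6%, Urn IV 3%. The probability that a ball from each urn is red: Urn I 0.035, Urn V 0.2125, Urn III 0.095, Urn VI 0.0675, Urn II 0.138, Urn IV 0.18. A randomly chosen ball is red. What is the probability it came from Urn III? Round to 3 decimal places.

0.252

By Bayes' rule, posterior ∝ prior × likelihood:
  Urn I: 0.12 × 0.035 = 0.0042
  Urn V: 0.28 × 0.2125 = 0.0595
  Urn III: 0.32 × 0.095 = 0.0304
  Urn VI: 0.19 × 0.0675 = 0.012825
  Urn II: 0.06 × 0.138 = 0.00828
  Urn IV: 0.03 × 0.18 = 0.0054
Total = 0.120605.
P(Urn III | evidence) = 0.0304 / 0.120605 ≈ 0.252.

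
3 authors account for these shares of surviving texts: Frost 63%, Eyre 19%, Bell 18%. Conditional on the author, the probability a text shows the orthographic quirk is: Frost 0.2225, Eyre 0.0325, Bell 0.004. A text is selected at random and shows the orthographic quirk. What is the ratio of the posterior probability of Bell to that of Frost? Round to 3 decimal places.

0.005

By Bayes' rule, posterior ∝ prior × likelihood:
  Frost: 0.63 × 0.2225 = 0.140175
  Eyre: 0.19 × 0.0325 = 0.006175
  Bell: 0.18 × 0.004 = 0.00072
Normalizing constant = 0.14707.
The ratio is 0.00072 / 0.140175 (the normalizer cancels) = 0.005.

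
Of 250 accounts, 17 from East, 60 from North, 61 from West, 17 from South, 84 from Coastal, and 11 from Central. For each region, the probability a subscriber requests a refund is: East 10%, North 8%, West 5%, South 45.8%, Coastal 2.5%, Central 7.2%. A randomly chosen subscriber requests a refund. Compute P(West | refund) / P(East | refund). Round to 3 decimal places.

1.794

By Bayes' rule, posterior ∝ prior × likelihood:
  East: 0.068 × 0.1 = 0.0068
  North: 0.24 × 0.08 = 0.0192
  West: 0.244 × 0.05 = 0.0122
  South: 0.068 × 0.458 = 0.031144
  Coastal: 0.336 × 0.025 = 0.0084
  Central: 0.044 × 0.072 = 0.003168
Sum = 0.080912.
The ratio is 0.0122 / 0.0068 (the normalizer cancels) = 1.794.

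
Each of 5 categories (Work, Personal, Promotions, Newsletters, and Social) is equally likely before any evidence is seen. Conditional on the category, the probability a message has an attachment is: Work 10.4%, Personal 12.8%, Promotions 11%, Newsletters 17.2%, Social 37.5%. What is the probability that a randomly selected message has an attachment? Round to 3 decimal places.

Since the prior is uniform, the posterior is proportional to the likelihood:
  Work: 0.104
  Personal: 0.128
  Promotions: 0.11
  Newsletters: 0.172
  Social: 0.375
P(attachment) = (1/5) × (0.104 + 0.128 + 0.11 + 0.172 + 0.375) = 0.889/5 ≈ 0.178.

0.178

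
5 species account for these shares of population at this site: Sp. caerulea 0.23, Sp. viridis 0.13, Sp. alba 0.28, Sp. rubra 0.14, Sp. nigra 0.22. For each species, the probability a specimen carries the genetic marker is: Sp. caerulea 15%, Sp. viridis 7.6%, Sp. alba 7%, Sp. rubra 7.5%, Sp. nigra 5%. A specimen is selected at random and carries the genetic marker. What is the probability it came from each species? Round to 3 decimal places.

Sp. caerulea 0.404, Sp. viridis 0.116, Sp. alba 0.229, Sp. rubra 0.123, Sp. nigra 0.129

Unnormalized posteriors (prior × likelihood):
  Sp. caerulea: 0.23 × 0.15 = 0.0345
  Sp. viridis: 0.13 × 0.076 = 0.00988
  Sp. alba: 0.28 × 0.07 = 0.0196
  Sp. rubra: 0.14 × 0.075 = 0.0105
  Sp. nigra: 0.22 × 0.05 = 0.011
Sum = 0.08548.
P(Sp. caerulea | marker) = 0.0345/0.08548 ≈ 0.404
P(Sp. viridis | marker) = 0.00988/0.08548 ≈ 0.116
P(Sp. alba | marker) = 0.0196/0.08548 ≈ 0.229
P(Sp. rubra | marker) = 0.0105/0.08548 ≈ 0.123
P(Sp. nigra | marker) = 0.011/0.08548 ≈ 0.129
(Check: 0.404+0.116+0.229+0.123+0.129 = 1.001.)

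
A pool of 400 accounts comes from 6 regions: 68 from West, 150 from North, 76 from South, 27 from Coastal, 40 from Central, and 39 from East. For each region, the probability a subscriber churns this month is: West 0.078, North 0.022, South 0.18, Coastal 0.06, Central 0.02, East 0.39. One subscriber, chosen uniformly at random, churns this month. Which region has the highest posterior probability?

By Bayes' rule, posterior ∝ prior × likelihood:
  West: 0.17 × 0.078 = 0.01326
  North: 0.375 × 0.022 = 0.00825
  South: 0.19 × 0.18 = 0.0342
  Coastal: 0.0675 × 0.06 = 0.00405
  Central: 0.1 × 0.02 = 0.002
  East: 0.0975 × 0.39 = 0.038025
Normalizing constant = 0.099785.
Largest term belongs to East, so East is most probable.

East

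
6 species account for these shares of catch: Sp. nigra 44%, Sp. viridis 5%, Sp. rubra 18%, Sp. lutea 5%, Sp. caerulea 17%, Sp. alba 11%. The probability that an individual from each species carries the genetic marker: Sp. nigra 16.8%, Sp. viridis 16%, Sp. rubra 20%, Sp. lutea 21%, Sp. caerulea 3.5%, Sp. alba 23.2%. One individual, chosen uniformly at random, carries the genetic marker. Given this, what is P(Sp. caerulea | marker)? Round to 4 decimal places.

0.0372

By Bayes' rule, posterior ∝ prior × likelihood:
  Sp. nigra: 0.44 × 0.168 = 0.07392
  Sp. viridis: 0.05 × 0.16 = 0.008
  Sp. rubra: 0.18 × 0.2 = 0.036
  Sp. lutea: 0.05 × 0.21 = 0.0105
  Sp. caerulea: 0.17 × 0.035 = 0.00595
  Sp. alba: 0.11 × 0.232 = 0.02552
Sum = 0.15989.
P(Sp. caerulea | evidence) = 0.00595 / 0.15989 ≈ 0.0372.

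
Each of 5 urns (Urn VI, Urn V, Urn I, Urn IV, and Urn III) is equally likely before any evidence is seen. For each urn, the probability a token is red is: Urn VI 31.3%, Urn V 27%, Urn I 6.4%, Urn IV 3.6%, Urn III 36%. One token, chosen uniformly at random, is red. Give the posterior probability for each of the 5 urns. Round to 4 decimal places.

With a uniform prior (1/5 each), posterior ∝ likelihood:
  Urn VI: 0.313
  Urn V: 0.27
  Urn I: 0.064
  Urn IV: 0.036
  Urn III: 0.36
Total = 1.043.
P(Urn VI | red) = 0.313/1.043 ≈ 0.3001
P(Urn V | red) = 0.27/1.043 ≈ 0.2589
P(Urn I | red) = 0.064/1.043 ≈ 0.0614
P(Urn IV | red) = 0.036/1.043 ≈ 0.0345
P(Urn III | red) = 0.36/1.043 ≈ 0.3452

Urn VI 0.3001, Urn V 0.2589, Urn I 0.0614, Urn IV 0.0345, Urn III 0.3452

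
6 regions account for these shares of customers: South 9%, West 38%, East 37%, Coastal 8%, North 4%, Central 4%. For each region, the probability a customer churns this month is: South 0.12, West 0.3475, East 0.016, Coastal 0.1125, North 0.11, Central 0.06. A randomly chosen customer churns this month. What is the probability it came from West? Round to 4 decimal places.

0.8024

By Bayes' rule, posterior ∝ prior × likelihood:
  South: 0.09 × 0.12 = 0.0108
  West: 0.38 × 0.3475 = 0.13205
  East: 0.37 × 0.016 = 0.00592
  Coastal: 0.08 × 0.1125 = 0.009
  North: 0.04 × 0.11 = 0.0044
  Central: 0.04 × 0.06 = 0.0024
Sum = 0.16457.
P(West | evidence) = 0.13205 / 0.16457 ≈ 0.8024.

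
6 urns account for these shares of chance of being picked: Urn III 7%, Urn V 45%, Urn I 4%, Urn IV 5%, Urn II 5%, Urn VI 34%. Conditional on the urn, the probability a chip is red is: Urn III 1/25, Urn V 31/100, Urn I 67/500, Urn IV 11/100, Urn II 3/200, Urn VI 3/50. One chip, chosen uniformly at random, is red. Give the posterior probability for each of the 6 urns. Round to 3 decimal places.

By Bayes' rule, posterior ∝ prior × likelihood:
  Urn III: 0.07 × 0.04 = 0.0028
  Urn V: 0.45 × 0.31 = 0.1395
  Urn I: 0.04 × 0.134 = 0.00536
  Urn IV: 0.05 × 0.11 = 0.0055
  Urn II: 0.05 × 0.015 = 0.00075
  Urn VI: 0.34 × 0.06 = 0.0204
Normalizing constant = 0.17431.
P(Urn III | red) = 0.0028/0.17431 ≈ 0.016
P(Urn V | red) = 0.1395/0.17431 ≈ 0.800
P(Urn I | red) = 0.00536/0.17431 ≈ 0.031
P(Urn IV | red) = 0.0055/0.17431 ≈ 0.032
P(Urn II | red) = 0.00075/0.17431 ≈ 0.004
P(Urn VI | red) = 0.0204/0.17431 ≈ 0.117

Urn III 0.016, Urn V 0.800, Urn I 0.031, Urn IV 0.032, Urn II 0.004, Urn VI 0.117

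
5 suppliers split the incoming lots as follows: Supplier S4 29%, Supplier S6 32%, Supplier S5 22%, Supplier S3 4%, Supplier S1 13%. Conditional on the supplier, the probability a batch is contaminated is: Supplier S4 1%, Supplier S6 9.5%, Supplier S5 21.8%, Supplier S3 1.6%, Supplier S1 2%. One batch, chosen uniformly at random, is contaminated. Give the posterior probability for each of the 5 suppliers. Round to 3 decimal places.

Supplier S4 0.034, Supplier S6 0.360, Supplier S5 0.568, Supplier S3 0.008, Supplier S1 0.031

By Bayes' rule, posterior ∝ prior × likelihood:
  Supplier S4: 0.29 × 0.01 = 0.0029
  Supplier S6: 0.32 × 0.095 = 0.0304
  Supplier S5: 0.22 × 0.218 = 0.04796
  Supplier S3: 0.04 × 0.016 = 0.00064
  Supplier S1: 0.13 × 0.02 = 0.0026
Total = 0.0845.
P(Supplier S4 | contaminated) = 0.0029/0.0845 ≈ 0.034
P(Supplier S6 | contaminated) = 0.0304/0.0845 ≈ 0.360
P(Supplier S5 | contaminated) = 0.04796/0.0845 ≈ 0.568
P(Supplier S3 | contaminated) = 0.00064/0.0845 ≈ 0.008
P(Supplier S1 | contaminated) = 0.0026/0.0845 ≈ 0.031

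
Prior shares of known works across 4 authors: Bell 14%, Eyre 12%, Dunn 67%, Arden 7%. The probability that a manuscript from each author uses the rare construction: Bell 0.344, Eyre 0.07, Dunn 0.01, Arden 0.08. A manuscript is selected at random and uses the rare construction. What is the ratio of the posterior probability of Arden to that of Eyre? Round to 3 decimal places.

0.667

By Bayes' rule, posterior ∝ prior × likelihood:
  Bell: 0.14 × 0.344 = 0.04816
  Eyre: 0.12 × 0.07 = 0.0084
  Dunn: 0.67 × 0.01 = 0.0067
  Arden: 0.07 × 0.08 = 0.0056
Total = 0.06886.
The ratio is 0.0056 / 0.0084 (the normalizer cancels) = 0.667.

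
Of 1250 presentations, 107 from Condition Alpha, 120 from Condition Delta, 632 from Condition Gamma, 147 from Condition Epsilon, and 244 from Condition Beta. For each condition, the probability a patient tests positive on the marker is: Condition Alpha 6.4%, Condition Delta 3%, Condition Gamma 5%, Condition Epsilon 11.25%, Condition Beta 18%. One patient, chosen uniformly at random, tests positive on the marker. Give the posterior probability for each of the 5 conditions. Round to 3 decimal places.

Unnormalized posteriors (prior × likelihood):
  Condition Alpha: 0.0856 × 0.064 = 0.0054784
  Condition Delta: 0.096 × 0.03 = 0.00288
  Condition Gamma: 0.5056 × 0.05 = 0.02528
  Condition Epsilon: 0.1176 × 0.1125 = 0.01323
  Condition Beta: 0.1952 × 0.18 = 0.035136
Normalizing constant = 0.0820044.
P(Condition Alpha | marker-positive) = 0.0054784/0.0820044 ≈ 0.067
P(Condition Delta | marker-positive) = 0.00288/0.0820044 ≈ 0.035
P(Condition Gamma | marker-positive) = 0.02528/0.0820044 ≈ 0.308
P(Condition Epsilon | marker-positive) = 0.01323/0.0820044 ≈ 0.161
P(Condition Beta | marker-positive) = 0.035136/0.0820044 ≈ 0.428

Condition Alpha 0.067, Condition Delta 0.035, Condition Gamma 0.308, Condition Epsilon 0.161, Condition Beta 0.428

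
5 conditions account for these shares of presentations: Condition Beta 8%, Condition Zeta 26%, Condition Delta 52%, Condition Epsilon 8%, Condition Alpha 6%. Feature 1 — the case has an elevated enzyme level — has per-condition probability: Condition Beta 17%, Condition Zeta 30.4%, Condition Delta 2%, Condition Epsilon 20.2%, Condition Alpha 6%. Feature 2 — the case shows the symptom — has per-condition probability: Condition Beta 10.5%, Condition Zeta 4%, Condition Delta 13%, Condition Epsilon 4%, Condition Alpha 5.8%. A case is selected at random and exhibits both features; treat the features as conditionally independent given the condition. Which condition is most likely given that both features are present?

Condition Zeta

Compute prior × likelihood for every hypothesis:
  Condition Beta: 0.08 × 0.17 × 0.105 = 0.001428
  Condition Zeta: 0.26 × 0.304 × 0.04 = 0.0031616
  Condition Delta: 0.52 × 0.02 × 0.13 = 0.001352
  Condition Epsilon: 0.08 × 0.202 × 0.04 = 0.0006464
  Condition Alpha: 0.06 × 0.06 × 0.058 = 0.0002088
Total = 0.0067968.
Largest term belongs to Condition Zeta, so Condition Zeta is most probable.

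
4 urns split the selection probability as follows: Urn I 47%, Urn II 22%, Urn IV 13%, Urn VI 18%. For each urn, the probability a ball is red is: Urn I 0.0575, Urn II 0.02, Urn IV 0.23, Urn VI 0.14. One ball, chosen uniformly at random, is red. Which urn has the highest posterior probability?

Urn IV

Compute prior × likelihood for every hypothesis:
  Urn I: 0.47 × 0.0575 = 0.027025
  Urn II: 0.22 × 0.02 = 0.0044
  Urn IV: 0.13 × 0.23 = 0.0299
  Urn VI: 0.18 × 0.14 = 0.0252
Sum = 0.086525.
Largest term belongs to Urn IV, so Urn IV is most probable.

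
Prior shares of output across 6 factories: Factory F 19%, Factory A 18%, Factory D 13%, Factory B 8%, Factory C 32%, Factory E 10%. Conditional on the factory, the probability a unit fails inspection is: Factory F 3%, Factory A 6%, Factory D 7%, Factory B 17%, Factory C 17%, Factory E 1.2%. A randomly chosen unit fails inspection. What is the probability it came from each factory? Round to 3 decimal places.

Factory F 0.060, Factory A 0.114, Factory D 0.096, Factory B 0.143, Factory C 0.574, Factory E 0.013

By Bayes' rule, posterior ∝ prior × likelihood:
  Factory F: 0.19 × 0.03 = 0.0057
  Factory A: 0.18 × 0.06 = 0.0108
  Factory D: 0.13 × 0.07 = 0.0091
  Factory B: 0.08 × 0.17 = 0.0136
  Factory C: 0.32 × 0.17 = 0.0544
  Factory E: 0.1 × 0.012 = 0.0012
Normalizing constant = 0.0948.
P(Factory F | nonconforming) = 0.0057/0.0948 ≈ 0.060
P(Factory A | nonconforming) = 0.0108/0.0948 ≈ 0.114
P(Factory D | nonconforming) = 0.0091/0.0948 ≈ 0.096
P(Factory B | nonconforming) = 0.0136/0.0948 ≈ 0.143
P(Factory C | nonconforming) = 0.0544/0.0948 ≈ 0.574
P(Factory E | nonconforming) = 0.0012/0.0948 ≈ 0.013
(Check: 0.060+0.114+0.096+0.143+0.574+0.013 = 1.000.)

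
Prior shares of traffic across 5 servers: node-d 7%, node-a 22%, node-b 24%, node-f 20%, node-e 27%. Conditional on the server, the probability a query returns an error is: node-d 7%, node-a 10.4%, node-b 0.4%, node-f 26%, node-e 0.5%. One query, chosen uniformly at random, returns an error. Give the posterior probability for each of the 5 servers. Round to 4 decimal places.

Compute prior × likelihood for every hypothesis:
  node-d: 0.07 × 0.07 = 0.0049
  node-a: 0.22 × 0.104 = 0.02288
  node-b: 0.24 × 0.004 = 0.00096
  node-f: 0.2 × 0.26 = 0.052
  node-e: 0.27 × 0.005 = 0.00135
Total = 0.08209.
P(node-d | error) = 0.0049/0.08209 ≈ 0.0597
P(node-a | error) = 0.02288/0.08209 ≈ 0.2787
P(node-b | error) = 0.00096/0.08209 ≈ 0.0117
P(node-f | error) = 0.052/0.08209 ≈ 0.6335
P(node-e | error) = 0.00135/0.08209 ≈ 0.0164

node-d 0.0597, node-a 0.2787, node-b 0.0117, node-f 0.6335, node-e 0.0164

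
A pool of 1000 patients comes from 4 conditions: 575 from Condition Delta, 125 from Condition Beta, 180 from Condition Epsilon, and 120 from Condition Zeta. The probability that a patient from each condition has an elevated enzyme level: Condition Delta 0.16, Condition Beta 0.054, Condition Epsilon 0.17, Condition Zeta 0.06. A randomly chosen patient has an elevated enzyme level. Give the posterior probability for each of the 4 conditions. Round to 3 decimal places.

Condition Delta 0.674, Condition Beta 0.049, Condition Epsilon 0.224, Condition Zeta 0.053

Unnormalized posteriors (prior × likelihood):
  Condition Delta: 0.575 × 0.16 = 0.092
  Condition Beta: 0.125 × 0.054 = 0.00675
  Condition Epsilon: 0.18 × 0.17 = 0.0306
  Condition Zeta: 0.12 × 0.06 = 0.0072
Sum = 0.13655.
P(Condition Delta | elevated) = 0.092/0.13655 ≈ 0.674
P(Condition Beta | elevated) = 0.00675/0.13655 ≈ 0.049
P(Condition Epsilon | elevated) = 0.0306/0.13655 ≈ 0.224
P(Condition Zeta | elevated) = 0.0072/0.13655 ≈ 0.053
(Check: 0.674+0.049+0.224+0.053 = 1.000.)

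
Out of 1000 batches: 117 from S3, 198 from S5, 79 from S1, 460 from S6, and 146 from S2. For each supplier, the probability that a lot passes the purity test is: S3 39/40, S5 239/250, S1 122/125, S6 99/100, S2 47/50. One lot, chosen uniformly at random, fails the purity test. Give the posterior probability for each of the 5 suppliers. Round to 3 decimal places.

S3 0.109, S5 0.324, S1 0.071, S6 0.171, S2 0.326

Taking complements, P(off-spec | each) = S3 0.025, S5 0.044, S1 0.024, S6 0.01, S2 0.06.
Unnormalized posteriors (prior × likelihood):
  S3: 0.117 × 0.025 = 0.002925
  S5: 0.198 × 0.044 = 0.008712
  S1: 0.079 × 0.024 = 0.001896
  S6: 0.46 × 0.01 = 0.0046
  S2: 0.146 × 0.06 = 0.00876
Sum = 0.026893.
P(S3 | off-spec) = 0.002925/0.026893 ≈ 0.109
P(S5 | off-spec) = 0.008712/0.026893 ≈ 0.324
P(S1 | off-spec) = 0.001896/0.026893 ≈ 0.071
P(S6 | off-spec) = 0.0046/0.026893 ≈ 0.171
P(S2 | off-spec) = 0.00876/0.026893 ≈ 0.326
(Check: 0.109+0.324+0.071+0.171+0.326 = 1.001.)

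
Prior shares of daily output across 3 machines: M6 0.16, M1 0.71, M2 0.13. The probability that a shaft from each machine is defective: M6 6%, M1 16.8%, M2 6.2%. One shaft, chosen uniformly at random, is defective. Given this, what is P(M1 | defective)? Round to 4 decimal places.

Unnormalized posteriors (prior × likelihood):
  M6: 0.16 × 0.06 = 0.0096
  M1: 0.71 × 0.168 = 0.11928
  M2: 0.13 × 0.062 = 0.00806
Normalizing constant = 0.13694.
P(M1 | evidence) = 0.11928 / 0.13694 ≈ 0.8710.

0.8710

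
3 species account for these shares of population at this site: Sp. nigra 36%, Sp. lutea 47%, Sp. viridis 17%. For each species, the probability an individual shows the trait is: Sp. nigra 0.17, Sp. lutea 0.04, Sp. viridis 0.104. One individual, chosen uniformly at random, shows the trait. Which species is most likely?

Sp. nigra

By Bayes' rule, posterior ∝ prior × likelihood:
  Sp. nigra: 0.36 × 0.17 = 0.0612
  Sp. lutea: 0.47 × 0.04 = 0.0188
  Sp. viridis: 0.17 × 0.104 = 0.01768
Sum = 0.09768.
Largest term belongs to Sp. nigra, so Sp. nigra is most probable.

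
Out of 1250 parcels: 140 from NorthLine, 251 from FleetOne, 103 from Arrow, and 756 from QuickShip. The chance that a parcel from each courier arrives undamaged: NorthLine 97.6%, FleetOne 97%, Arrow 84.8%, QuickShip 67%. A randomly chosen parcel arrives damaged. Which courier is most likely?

QuickShip

Taking complements, P(damaged | each) = NorthLine 0.024, FleetOne 0.03, Arrow 0.152, QuickShip 0.33.
Unnormalized posteriors (prior × likelihood):
  NorthLine: 0.112 × 0.024 = 0.002688
  FleetOne: 0.2008 × 0.03 = 0.006024
  Arrow: 0.0824 × 0.152 = 0.0125248
  QuickShip: 0.6048 × 0.33 = 0.199584
Sum = 0.2208208.
Largest term belongs to QuickShip, so QuickShip is most probable.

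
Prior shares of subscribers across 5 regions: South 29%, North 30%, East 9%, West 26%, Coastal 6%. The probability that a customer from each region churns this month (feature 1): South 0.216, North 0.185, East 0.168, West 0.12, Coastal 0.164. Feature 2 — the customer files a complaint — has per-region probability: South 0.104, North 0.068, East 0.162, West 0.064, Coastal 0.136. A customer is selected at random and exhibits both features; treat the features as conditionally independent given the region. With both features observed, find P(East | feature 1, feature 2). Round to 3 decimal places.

0.152

By Bayes' rule, posterior ∝ prior × likelihood:
  South: 0.29 × 0.216 × 0.104 = 0.00651456
  North: 0.3 × 0.185 × 0.068 = 0.003774
  East: 0.09 × 0.168 × 0.162 = 0.00244944
  West: 0.26 × 0.12 × 0.064 = 0.0019968
  Coastal: 0.06 × 0.164 × 0.136 = 0.00133824
Normalizing constant = 0.01607304.
P(East | evidence) = 0.00244944 / 0.01607304 ≈ 0.152.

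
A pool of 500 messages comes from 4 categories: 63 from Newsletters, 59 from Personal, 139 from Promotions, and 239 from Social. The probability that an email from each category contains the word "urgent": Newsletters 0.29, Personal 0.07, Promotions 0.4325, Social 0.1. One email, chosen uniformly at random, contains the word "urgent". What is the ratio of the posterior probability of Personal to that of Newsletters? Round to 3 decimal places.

Prior × likelihood for each hypothesis:
  Newsletters: 0.126 × 0.29 = 0.03654
  Personal: 0.118 × 0.07 = 0.00826
  Promotions: 0.278 × 0.4325 = 0.120235
  Social: 0.478 × 0.1 = 0.0478
Total = 0.212835.
The ratio is 0.00826 / 0.03654 (the normalizer cancels) = 0.226.

0.226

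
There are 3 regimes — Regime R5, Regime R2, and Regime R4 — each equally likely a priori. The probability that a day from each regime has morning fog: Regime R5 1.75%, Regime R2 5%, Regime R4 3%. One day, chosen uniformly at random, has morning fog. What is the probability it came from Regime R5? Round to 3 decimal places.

Since the prior is uniform, the posterior is proportional to the likelihood:
  Regime R5: 0.0175
  Regime R2: 0.05
  Regime R4: 0.03
Total = 0.0975.
P(Regime R5 | evidence) = 0.0175 / 0.0975 ≈ 0.179.

0.179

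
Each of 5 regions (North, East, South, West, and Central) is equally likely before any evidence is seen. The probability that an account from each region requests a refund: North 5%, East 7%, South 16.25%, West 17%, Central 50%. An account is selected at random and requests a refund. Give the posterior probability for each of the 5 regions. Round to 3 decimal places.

North 0.052, East 0.073, South 0.171, West 0.178, Central 0.525

Since the prior is uniform, the posterior is proportional to the likelihood:
  North: 0.05
  East: 0.07
  South: 0.1625
  West: 0.17
  Central: 0.5
Normalizing constant = 0.9525.
P(North | refund) = 0.05/0.9525 ≈ 0.052
P(East | refund) = 0.07/0.9525 ≈ 0.073
P(South | refund) = 0.1625/0.9525 ≈ 0.171
P(West | refund) = 0.17/0.9525 ≈ 0.178
P(Central | refund) = 0.5/0.9525 ≈ 0.525
(Check: 0.052+0.073+0.171+0.178+0.525 = 0.999.)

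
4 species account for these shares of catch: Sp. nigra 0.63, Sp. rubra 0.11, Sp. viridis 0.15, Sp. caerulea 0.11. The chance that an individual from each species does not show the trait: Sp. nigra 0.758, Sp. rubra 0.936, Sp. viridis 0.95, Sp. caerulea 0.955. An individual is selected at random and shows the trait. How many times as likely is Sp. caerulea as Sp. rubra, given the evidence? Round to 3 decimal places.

0.703

Taking complements, P(trait | each) = Sp. nigra 0.242, Sp. rubra 0.064, Sp. viridis 0.05, Sp. caerulea 0.045.
Unnormalized posteriors (prior × likelihood):
  Sp. nigra: 0.63 × 0.242 = 0.15246
  Sp. rubra: 0.11 × 0.064 = 0.00704
  Sp. viridis: 0.15 × 0.05 = 0.0075
  Sp. caerulea: 0.11 × 0.045 = 0.00495
Sum = 0.17195.
The ratio is 0.00495 / 0.00704 (the normalizer cancels) = 0.703.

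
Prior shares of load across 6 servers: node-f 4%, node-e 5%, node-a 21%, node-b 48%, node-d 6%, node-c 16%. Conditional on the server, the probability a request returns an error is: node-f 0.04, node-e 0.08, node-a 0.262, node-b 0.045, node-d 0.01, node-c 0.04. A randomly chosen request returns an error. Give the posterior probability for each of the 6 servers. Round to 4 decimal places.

node-f 0.0179, node-e 0.0448, node-a 0.6167, node-b 0.2421, node-d 0.0067, node-c 0.0717

Compute prior × likelihood for every hypothesis:
  node-f: 0.04 × 0.04 = 0.0016
  node-e: 0.05 × 0.08 = 0.004
  node-a: 0.21 × 0.262 = 0.05502
  node-b: 0.48 × 0.045 = 0.0216
  node-d: 0.06 × 0.01 = 0.0006
  node-c: 0.16 × 0.04 = 0.0064
Normalizing constant = 0.08922.
P(node-f | error) = 0.0016/0.08922 ≈ 0.0179
P(node-e | error) = 0.004/0.08922 ≈ 0.0448
P(node-a | error) = 0.05502/0.08922 ≈ 0.6167
P(node-b | error) = 0.0216/0.08922 ≈ 0.2421
P(node-d | error) = 0.0006/0.08922 ≈ 0.0067
P(node-c | error) = 0.0064/0.08922 ≈ 0.0717
(Check: 0.0179+0.0448+0.6167+0.2421+0.0067+0.0717 = 0.9999.)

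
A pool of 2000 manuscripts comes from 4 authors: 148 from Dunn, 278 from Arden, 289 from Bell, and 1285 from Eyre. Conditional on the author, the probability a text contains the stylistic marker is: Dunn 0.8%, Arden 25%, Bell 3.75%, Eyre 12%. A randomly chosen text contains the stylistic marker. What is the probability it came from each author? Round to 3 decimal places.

Dunn 0.005, Arden 0.295, Bell 0.046, Eyre 0.654

Unnormalized posteriors (prior × likelihood):
  Dunn: 0.074 × 0.008 = 0.000592
  Arden: 0.139 × 0.25 = 0.03475
  Bell: 0.1445 × 0.0375 = 0.00541875
  Eyre: 0.6425 × 0.12 = 0.0771
Sum = 0.11786075.
P(Dunn | marker) = 0.000592/0.11786075 ≈ 0.005
P(Arden | marker) = 0.03475/0.11786075 ≈ 0.295
P(Bell | marker) = 0.00541875/0.11786075 ≈ 0.046
P(Eyre | marker) = 0.0771/0.11786075 ≈ 0.654
(Check: 0.005+0.295+0.046+0.654 = 1.000.)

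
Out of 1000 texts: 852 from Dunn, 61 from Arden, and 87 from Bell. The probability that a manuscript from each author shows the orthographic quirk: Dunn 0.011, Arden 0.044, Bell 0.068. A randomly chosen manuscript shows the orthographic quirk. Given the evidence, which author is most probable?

Prior × likelihood for each hypothesis:
  Dunn: 0.852 × 0.011 = 0.009372
  Arden: 0.061 × 0.044 = 0.002684
  Bell: 0.087 × 0.068 = 0.005916
Total = 0.017972.
Largest term belongs to Dunn, so Dunn is most probable.

Dunn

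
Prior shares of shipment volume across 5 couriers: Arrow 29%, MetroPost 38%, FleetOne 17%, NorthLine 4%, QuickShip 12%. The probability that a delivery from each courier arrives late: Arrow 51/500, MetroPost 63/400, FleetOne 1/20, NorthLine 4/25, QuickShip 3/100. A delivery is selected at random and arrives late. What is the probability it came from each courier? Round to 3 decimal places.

Compute prior × likelihood for every hypothesis:
  Arrow: 0.29 × 0.102 = 0.02958
  MetroPost: 0.38 × 0.1575 = 0.05985
  FleetOne: 0.17 × 0.05 = 0.0085
  NorthLine: 0.04 × 0.16 = 0.0064
  QuickShip: 0.12 × 0.03 = 0.0036
Sum = 0.10793.
P(Arrow | late) = 0.02958/0.10793 ≈ 0.274
P(MetroPost | late) = 0.05985/0.10793 ≈ 0.555
P(FleetOne | late) = 0.0085/0.10793 ≈ 0.079
P(NorthLine | late) = 0.0064/0.10793 ≈ 0.059
P(QuickShip | late) = 0.0036/0.10793 ≈ 0.033

Arrow 0.274, MetroPost 0.555, FleetOne 0.079, NorthLine 0.059, QuickShip 0.033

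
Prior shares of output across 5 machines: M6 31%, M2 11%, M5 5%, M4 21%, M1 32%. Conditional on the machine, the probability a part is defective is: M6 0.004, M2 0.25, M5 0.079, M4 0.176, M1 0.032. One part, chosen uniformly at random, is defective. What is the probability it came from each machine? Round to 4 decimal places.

Compute prior × likelihood for every hypothesis:
  M6: 0.31 × 0.004 = 0.00124
  M2: 0.11 × 0.25 = 0.0275
  M5: 0.05 × 0.079 = 0.00395
  M4: 0.21 × 0.176 = 0.03696
  M1: 0.32 × 0.032 = 0.01024
Normalizing constant = 0.07989.
P(M6 | defective) = 0.00124/0.07989 ≈ 0.0155
P(M2 | defective) = 0.0275/0.07989 ≈ 0.3442
P(M5 | defective) = 0.00395/0.07989 ≈ 0.0494
P(M4 | defective) = 0.03696/0.07989 ≈ 0.4626
P(M1 | defective) = 0.01024/0.07989 ≈ 0.1282

M6 0.0155, M2 0.3442, M5 0.0494, M4 0.4626, M1 0.1282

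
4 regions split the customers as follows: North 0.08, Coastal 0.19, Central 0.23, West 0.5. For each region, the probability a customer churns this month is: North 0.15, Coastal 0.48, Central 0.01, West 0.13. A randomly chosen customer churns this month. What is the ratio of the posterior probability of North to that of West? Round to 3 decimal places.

Unnormalized posteriors (prior × likelihood):
  North: 0.08 × 0.15 = 0.012
  Coastal: 0.19 × 0.48 = 0.0912
  Central: 0.23 × 0.01 = 0.0023
  West: 0.5 × 0.13 = 0.065
Total = 0.1705.
The ratio is 0.012 / 0.065 (the normalizer cancels) = 0.185.

0.185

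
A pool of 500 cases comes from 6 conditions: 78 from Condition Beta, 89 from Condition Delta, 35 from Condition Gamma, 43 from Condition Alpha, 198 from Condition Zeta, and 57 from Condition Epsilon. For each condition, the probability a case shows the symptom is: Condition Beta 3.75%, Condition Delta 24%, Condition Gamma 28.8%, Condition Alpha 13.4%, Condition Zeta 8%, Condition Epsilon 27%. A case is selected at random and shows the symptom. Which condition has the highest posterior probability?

By Bayes' rule, posterior ∝ prior × likelihood:
  Condition Beta: 0.156 × 0.0375 = 0.00585
  Condition Delta: 0.178 × 0.24 = 0.04272
  Condition Gamma: 0.07 × 0.288 = 0.02016
  Condition Alpha: 0.086 × 0.134 = 0.011524
  Condition Zeta: 0.396 × 0.08 = 0.03168
  Condition Epsilon: 0.114 × 0.27 = 0.03078
Sum = 0.142714.
Largest term belongs to Condition Delta, so Condition Delta is most probable.

Condition Delta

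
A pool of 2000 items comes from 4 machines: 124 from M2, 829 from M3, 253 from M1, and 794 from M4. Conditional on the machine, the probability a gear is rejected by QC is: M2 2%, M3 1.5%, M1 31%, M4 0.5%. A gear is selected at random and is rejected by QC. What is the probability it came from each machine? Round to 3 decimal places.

M2 0.025, M3 0.128, M1 0.806, M4 0.041

Prior × likelihood for each hypothesis:
  M2: 0.062 × 0.02 = 0.00124
  M3: 0.4145 × 0.015 = 0.0062175
  M1: 0.1265 × 0.31 = 0.039215
  M4: 0.397 × 0.005 = 0.001985
Sum = 0.0486575.
P(M2 | rejected) = 0.00124/0.0486575 ≈ 0.025
P(M3 | rejected) = 0.0062175/0.0486575 ≈ 0.128
P(M1 | rejected) = 0.039215/0.0486575 ≈ 0.806
P(M4 | rejected) = 0.001985/0.0486575 ≈ 0.041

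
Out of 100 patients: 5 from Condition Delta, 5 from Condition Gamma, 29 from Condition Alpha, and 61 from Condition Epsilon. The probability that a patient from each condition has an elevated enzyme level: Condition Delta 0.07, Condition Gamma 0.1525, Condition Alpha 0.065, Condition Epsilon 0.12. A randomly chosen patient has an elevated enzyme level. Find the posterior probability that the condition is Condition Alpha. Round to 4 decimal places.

By Bayes' rule, posterior ∝ prior × likelihood:
  Condition Delta: 0.05 × 0.07 = 0.0035
  Condition Gamma: 0.05 × 0.1525 = 0.007625
  Condition Alpha: 0.29 × 0.065 = 0.01885
  Condition Epsilon: 0.61 × 0.12 = 0.0732
Normalizing constant = 0.103175.
P(Condition Alpha | evidence) = 0.01885 / 0.103175 ≈ 0.1827.

0.1827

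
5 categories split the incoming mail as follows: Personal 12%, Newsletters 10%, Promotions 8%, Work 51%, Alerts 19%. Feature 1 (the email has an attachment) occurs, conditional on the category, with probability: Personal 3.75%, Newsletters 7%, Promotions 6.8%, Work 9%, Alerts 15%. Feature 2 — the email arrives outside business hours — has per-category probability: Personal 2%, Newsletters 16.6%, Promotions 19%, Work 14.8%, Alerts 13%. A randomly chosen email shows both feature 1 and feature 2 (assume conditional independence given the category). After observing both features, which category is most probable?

Work

By Bayes' rule, posterior ∝ prior × likelihood:
  Personal: 0.12 × 0.0375 × 0.02 = 0.00009
  Newsletters: 0.1 × 0.07 × 0.166 = 0.001162
  Promotions: 0.08 × 0.068 × 0.19 = 0.0010336
  Work: 0.51 × 0.09 × 0.148 = 0.0067932
  Alerts: 0.19 × 0.15 × 0.13 = 0.003705
Sum = 0.0127838.
Largest term belongs to Work, so Work is most probable.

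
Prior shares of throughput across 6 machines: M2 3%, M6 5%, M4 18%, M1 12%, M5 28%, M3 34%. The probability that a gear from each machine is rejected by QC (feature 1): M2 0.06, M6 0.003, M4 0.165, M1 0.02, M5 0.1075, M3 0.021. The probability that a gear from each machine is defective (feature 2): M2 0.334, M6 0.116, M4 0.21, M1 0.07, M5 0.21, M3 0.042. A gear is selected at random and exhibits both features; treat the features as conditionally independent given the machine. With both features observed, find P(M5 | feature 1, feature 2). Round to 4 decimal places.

Compute prior × likelihood for every hypothesis:
  M2: 0.03 × 0.06 × 0.334 = 0.0006012
  M6: 0.05 × 0.003 × 0.116 = 0.0000174
  M4: 0.18 × 0.165 × 0.21 = 0.006237
  M1: 0.12 × 0.02 × 0.07 = 0.000168
  M5: 0.28 × 0.1075 × 0.21 = 0.006321
  M3: 0.34 × 0.021 × 0.042 = 0.00029988
Normalizing constant = 0.01364448.
P(M5 | evidence) = 0.006321 / 0.01364448 ≈ 0.4633.

0.4633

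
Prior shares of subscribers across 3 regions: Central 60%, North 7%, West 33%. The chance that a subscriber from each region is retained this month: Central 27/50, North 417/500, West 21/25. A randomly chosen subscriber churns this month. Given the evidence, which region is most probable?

Taking complements, P(churn | each) = Central 0.46, North 0.166, West 0.16.
Compute prior × likelihood for every hypothesis:
  Central: 0.6 × 0.46 = 0.276
  North: 0.07 × 0.166 = 0.01162
  West: 0.33 × 0.16 = 0.0528
Sum = 0.34042.
Largest term belongs to Central, so Central is most probable.

Central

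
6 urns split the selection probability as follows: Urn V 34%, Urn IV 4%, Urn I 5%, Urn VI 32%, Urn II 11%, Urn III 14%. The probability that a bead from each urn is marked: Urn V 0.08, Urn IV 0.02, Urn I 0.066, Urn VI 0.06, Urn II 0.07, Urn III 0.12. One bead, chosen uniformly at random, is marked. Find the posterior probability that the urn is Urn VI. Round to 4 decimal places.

0.2560

Prior × likelihood for each hypothesis:
  Urn V: 0.34 × 0.08 = 0.0272
  Urn IV: 0.04 × 0.02 = 0.0008
  Urn I: 0.05 × 0.066 = 0.0033
  Urn VI: 0.32 × 0.06 = 0.0192
  Urn II: 0.11 × 0.07 = 0.0077
  Urn III: 0.14 × 0.12 = 0.0168
Sum = 0.075.
P(Urn VI | evidence) = 0.0192 / 0.075 ≈ 0.2560.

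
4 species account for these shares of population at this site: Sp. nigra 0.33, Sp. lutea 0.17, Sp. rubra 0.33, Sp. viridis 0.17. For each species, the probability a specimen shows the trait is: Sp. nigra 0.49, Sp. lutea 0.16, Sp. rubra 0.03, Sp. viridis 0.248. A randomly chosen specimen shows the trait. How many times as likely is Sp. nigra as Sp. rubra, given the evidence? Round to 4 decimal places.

16.3333

By Bayes' rule, posterior ∝ prior × likelihood:
  Sp. nigra: 0.33 × 0.49 = 0.1617
  Sp. lutea: 0.17 × 0.16 = 0.0272
  Sp. rubra: 0.33 × 0.03 = 0.0099
  Sp. viridis: 0.17 × 0.248 = 0.04216
Normalizing constant = 0.24096.
The ratio is 0.1617 / 0.0099 (the normalizer cancels) = 16.3333.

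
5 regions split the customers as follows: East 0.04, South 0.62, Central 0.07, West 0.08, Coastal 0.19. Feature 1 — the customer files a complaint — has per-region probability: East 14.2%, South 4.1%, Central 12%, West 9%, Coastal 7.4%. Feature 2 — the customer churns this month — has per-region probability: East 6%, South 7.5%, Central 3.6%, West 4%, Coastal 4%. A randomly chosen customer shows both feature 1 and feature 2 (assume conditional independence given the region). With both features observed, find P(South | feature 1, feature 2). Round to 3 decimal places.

0.561

By Bayes' rule, posterior ∝ prior × likelihood:
  East: 0.04 × 0.142 × 0.06 = 0.0003408
  South: 0.62 × 0.041 × 0.075 = 0.0019065
  Central: 0.07 × 0.12 × 0.036 = 0.0003024
  West: 0.08 × 0.09 × 0.04 = 0.000288
  Coastal: 0.19 × 0.074 × 0.04 = 0.0005624
Total = 0.0034001.
P(South | evidence) = 0.0019065 / 0.0034001 ≈ 0.561.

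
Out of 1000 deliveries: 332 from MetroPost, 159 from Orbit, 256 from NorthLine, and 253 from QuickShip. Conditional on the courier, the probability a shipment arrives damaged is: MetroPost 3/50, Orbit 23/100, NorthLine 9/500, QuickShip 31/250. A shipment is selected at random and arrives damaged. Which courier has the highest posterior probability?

Unnormalized posteriors (prior × likelihood):
  MetroPost: 0.332 × 0.06 = 0.01992
  Orbit: 0.159 × 0.23 = 0.03657
  NorthLine: 0.256 × 0.018 = 0.004608
  QuickShip: 0.253 × 0.124 = 0.031372
Normalizing constant = 0.09247.
Largest term belongs to Orbit, so Orbit is most probable.

Orbit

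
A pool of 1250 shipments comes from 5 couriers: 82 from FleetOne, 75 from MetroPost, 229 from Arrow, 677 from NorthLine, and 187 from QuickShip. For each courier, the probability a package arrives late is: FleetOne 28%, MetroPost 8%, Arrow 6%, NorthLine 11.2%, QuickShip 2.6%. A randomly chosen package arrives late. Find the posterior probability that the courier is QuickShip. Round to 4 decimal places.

Compute prior × likelihood for every hypothesis:
  FleetOne: 0.0656 × 0.28 = 0.018368
  MetroPost: 0.06 × 0.08 = 0.0048
  Arrow: 0.1832 × 0.06 = 0.010992
  NorthLine: 0.5416 × 0.112 = 0.0606592
  QuickShip: 0.1496 × 0.026 = 0.0038896
Normalizing constant = 0.0987088.
P(QuickShip | evidence) = 0.0038896 / 0.0987088 ≈ 0.0394.

0.0394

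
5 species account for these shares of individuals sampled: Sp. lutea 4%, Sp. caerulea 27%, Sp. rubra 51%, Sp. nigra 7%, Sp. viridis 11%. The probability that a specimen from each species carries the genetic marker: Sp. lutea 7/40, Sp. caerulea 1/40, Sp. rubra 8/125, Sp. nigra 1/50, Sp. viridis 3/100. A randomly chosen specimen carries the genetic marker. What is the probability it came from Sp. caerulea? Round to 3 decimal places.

Unnormalized posteriors (prior × likelihood):
  Sp. lutea: 0.04 × 0.175 = 0.007
  Sp. caerulea: 0.27 × 0.025 = 0.00675
  Sp. rubra: 0.51 × 0.064 = 0.03264
  Sp. nigra: 0.07 × 0.02 = 0.0014
  Sp. viridis: 0.11 × 0.03 = 0.0033
Normalizing constant = 0.05109.
P(Sp. caerulea | evidence) = 0.00675 / 0.05109 ≈ 0.132.

0.132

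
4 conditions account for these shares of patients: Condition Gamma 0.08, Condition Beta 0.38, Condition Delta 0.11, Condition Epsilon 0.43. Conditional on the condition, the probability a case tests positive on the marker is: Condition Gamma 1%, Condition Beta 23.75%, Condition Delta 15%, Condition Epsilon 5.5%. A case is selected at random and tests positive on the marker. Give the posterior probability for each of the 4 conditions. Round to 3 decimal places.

By Bayes' rule, posterior ∝ prior × likelihood:
  Condition Gamma: 0.08 × 0.01 = 0.0008
  Condition Beta: 0.38 × 0.2375 = 0.09025
  Condition Delta: 0.11 × 0.15 = 0.0165
  Condition Epsilon: 0.43 × 0.055 = 0.02365
Normalizing constant = 0.1312.
P(Condition Gamma | marker-positive) = 0.0008/0.1312 ≈ 0.006
P(Condition Beta | marker-positive) = 0.09025/0.1312 ≈ 0.688
P(Condition Delta | marker-positive) = 0.0165/0.1312 ≈ 0.126
P(Condition Epsilon | marker-positive) = 0.02365/0.1312 ≈ 0.180
(Check: 0.006+0.688+0.126+0.180 = 1.000.)

Condition Gamma 0.006, Condition Beta 0.688, Condition Delta 0.126, Condition Epsilon 0.180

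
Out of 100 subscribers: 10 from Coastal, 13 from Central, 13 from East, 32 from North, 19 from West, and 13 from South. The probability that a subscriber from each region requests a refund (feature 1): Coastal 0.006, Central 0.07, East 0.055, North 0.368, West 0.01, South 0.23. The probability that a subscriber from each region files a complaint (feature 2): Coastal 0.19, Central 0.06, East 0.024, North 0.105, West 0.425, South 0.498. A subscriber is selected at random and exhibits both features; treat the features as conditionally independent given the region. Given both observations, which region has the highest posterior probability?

South

Prior × likelihood for each hypothesis:
  Coastal: 0.1 × 0.006 × 0.19 = 0.000114
  Central: 0.13 × 0.07 × 0.06 = 0.000546
  East: 0.13 × 0.055 × 0.024 = 0.0001716
  North: 0.32 × 0.368 × 0.105 = 0.0123648
  West: 0.19 × 0.01 × 0.425 = 0.0008075
  South: 0.13 × 0.23 × 0.498 = 0.0148902
Sum = 0.0288941.
Largest term belongs to South, so South is most probable.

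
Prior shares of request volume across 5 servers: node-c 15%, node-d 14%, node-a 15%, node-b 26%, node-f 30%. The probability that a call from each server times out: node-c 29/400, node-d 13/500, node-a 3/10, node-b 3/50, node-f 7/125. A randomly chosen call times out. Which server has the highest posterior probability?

Unnormalized posteriors (prior × likelihood):
  node-c: 0.15 × 0.0725 = 0.010875
  node-d: 0.14 × 0.026 = 0.00364
  node-a: 0.15 × 0.3 = 0.045
  node-b: 0.26 × 0.06 = 0.0156
  node-f: 0.3 × 0.056 = 0.0168
Total = 0.091915.
Largest term belongs to node-a, so node-a is most probable.

node-a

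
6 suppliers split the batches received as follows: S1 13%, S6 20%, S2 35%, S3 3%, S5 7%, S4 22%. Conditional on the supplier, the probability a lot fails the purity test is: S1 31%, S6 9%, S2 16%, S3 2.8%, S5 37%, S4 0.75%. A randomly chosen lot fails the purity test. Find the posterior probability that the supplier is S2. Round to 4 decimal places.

Prior × likelihood for each hypothesis:
  S1: 0.13 × 0.31 = 0.0403
  S6: 0.2 × 0.09 = 0.018
  S2: 0.35 × 0.16 = 0.056
  S3: 0.03 × 0.028 = 0.00084
  S5: 0.07 × 0.37 = 0.0259
  S4: 0.22 × 0.0075 = 0.00165
Normalizing constant = 0.14269.
P(S2 | evidence) = 0.056 / 0.14269 ≈ 0.3925.

0.3925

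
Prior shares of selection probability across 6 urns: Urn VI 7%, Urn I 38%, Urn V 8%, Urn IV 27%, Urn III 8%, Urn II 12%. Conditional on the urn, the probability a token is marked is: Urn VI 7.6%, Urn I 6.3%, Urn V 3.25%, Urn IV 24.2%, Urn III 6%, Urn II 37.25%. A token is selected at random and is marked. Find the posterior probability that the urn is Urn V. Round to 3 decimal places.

0.018

By Bayes' rule, posterior ∝ prior × likelihood:
  Urn VI: 0.07 × 0.076 = 0.00532
  Urn I: 0.38 × 0.063 = 0.02394
  Urn V: 0.08 × 0.0325 = 0.0026
  Urn IV: 0.27 × 0.242 = 0.06534
  Urn III: 0.08 × 0.06 = 0.0048
  Urn II: 0.12 × 0.3725 = 0.0447
Total = 0.1467.
P(Urn V | evidence) = 0.0026 / 0.1467 ≈ 0.018.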